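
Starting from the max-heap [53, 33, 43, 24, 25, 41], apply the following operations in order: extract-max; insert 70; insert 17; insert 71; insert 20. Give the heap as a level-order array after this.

extract-max → returns 53:
  remove root 53; move last element 41 to root → [41, 33, 43, 24, 25]
  41 vs larger child 43 at index 2, swap → [43, 33, 41, 24, 25]
insert 70:
  append 70 at index 5 → [43, 33, 41, 24, 25, 70]
  70 > parent 41 at index 2, swap → [43, 33, 70, 24, 25, 41]
  70 > parent 43 at index 0, swap → [70, 33, 43, 24, 25, 41]
insert 17:
  append 17 at index 6 → [70, 33, 43, 24, 25, 41, 17] (no swap needed)
insert 71:
  append 71 at index 7 → [70, 33, 43, 24, 25, 41, 17, 71]
  71 > parent 24 at index 3, swap → [70, 33, 43, 71, 25, 41, 17, 24]
  71 > parent 33 at index 1, swap → [70, 71, 43, 33, 25, 41, 17, 24]
  71 > parent 70 at index 0, swap → [71, 70, 43, 33, 25, 41, 17, 24]
insert 20:
  append 20 at index 8 → [71, 70, 43, 33, 25, 41, 17, 24, 20] (no swap needed)

[71, 70, 43, 33, 25, 41, 17, 24, 20]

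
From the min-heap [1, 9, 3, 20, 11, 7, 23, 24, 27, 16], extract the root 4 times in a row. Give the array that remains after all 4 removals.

[11, 20, 16, 23, 24, 27]

extract-min #1 returns 1:
  remove root 1; move last element 16 to root → [16, 9, 3, 20, 11, 7, 23, 24, 27]
  16 vs smaller child 3 at index 2, swap → [3, 9, 16, 20, 11, 7, 23, 24, 27]
  16 vs smaller child 7 at index 5, swap → [3, 9, 7, 20, 11, 16, 23, 24, 27]
extract-min #2 returns 3:
  remove root 3; move last element 27 to root → [27, 9, 7, 20, 11, 16, 23, 24]
  27 vs smaller child 7 at index 2, swap → [7, 9, 27, 20, 11, 16, 23, 24]
  27 vs smaller child 16 at index 5, swap → [7, 9, 16, 20, 11, 27, 23, 24]
extract-min #3 returns 7:
  remove root 7; move last element 24 to root → [24, 9, 16, 20, 11, 27, 23]
  24 vs smaller child 9 at index 1, swap → [9, 24, 16, 20, 11, 27, 23]
  24 vs smaller child 11 at index 4, swap → [9, 11, 16, 20, 24, 27, 23]
extract-min #4 returns 9:
  remove root 9; move last element 23 to root → [23, 11, 16, 20, 24, 27]
  23 vs smaller child 11 at index 1, swap → [11, 23, 16, 20, 24, 27]
  23 vs smaller child 20 at index 3, swap → [11, 20, 16, 23, 24, 27]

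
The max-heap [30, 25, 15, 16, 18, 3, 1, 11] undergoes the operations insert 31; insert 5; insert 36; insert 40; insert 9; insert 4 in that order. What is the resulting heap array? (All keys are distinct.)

[40, 31, 36, 25, 30, 15, 4, 11, 16, 5, 18, 3, 9, 1]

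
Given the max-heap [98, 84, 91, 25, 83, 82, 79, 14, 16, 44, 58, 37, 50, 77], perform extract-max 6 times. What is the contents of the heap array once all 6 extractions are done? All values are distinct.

[77, 58, 44, 25, 50, 16, 37, 14]

extract-max #1 returns 98:
  remove root 98; move last element 77 to root → [77, 84, 91, 25, 83, 82, 79, 14, 16, 44, 58, 37, 50]
  77 vs larger child 91 at index 2, swap → [91, 84, 77, 25, 83, 82, 79, 14, 16, 44, 58, 37, 50]
  77 vs larger child 82 at index 5, swap → [91, 84, 82, 25, 83, 77, 79, 14, 16, 44, 58, 37, 50]
extract-max #2 returns 91:
  remove root 91; move last element 50 to root → [50, 84, 82, 25, 83, 77, 79, 14, 16, 44, 58, 37]
  50 vs larger child 84 at index 1, swap → [84, 50, 82, 25, 83, 77, 79, 14, 16, 44, 58, 37]
  50 vs larger child 83 at index 4, swap → [84, 83, 82, 25, 50, 77, 79, 14, 16, 44, 58, 37]
  50 vs larger child 58 at index 10, swap → [84, 83, 82, 25, 58, 77, 79, 14, 16, 44, 50, 37]
extract-max #3 returns 84:
  remove root 84; move last element 37 to root → [37, 83, 82, 25, 58, 77, 79, 14, 16, 44, 50]
  37 vs larger child 83 at index 1, swap → [83, 37, 82, 25, 58, 77, 79, 14, 16, 44, 50]
  37 vs larger child 58 at index 4, swap → [83, 58, 82, 25, 37, 77, 79, 14, 16, 44, 50]
  37 vs larger child 50 at index 10, swap → [83, 58, 82, 25, 50, 77, 79, 14, 16, 44, 37]
extract-max #4 returns 83:
  remove root 83; move last element 37 to root → [37, 58, 82, 25, 50, 77, 79, 14, 16, 44]
  37 vs larger child 82 at index 2, swap → [82, 58, 37, 25, 50, 77, 79, 14, 16, 44]
  37 vs larger child 79 at index 6, swap → [82, 58, 79, 25, 50, 77, 37, 14, 16, 44]
extract-max #5 returns 82:
  remove root 82; move last element 44 to root → [44, 58, 79, 25, 50, 77, 37, 14, 16]
  44 vs larger child 79 at index 2, swap → [79, 58, 44, 25, 50, 77, 37, 14, 16]
  44 vs larger child 77 at index 5, swap → [79, 58, 77, 25, 50, 44, 37, 14, 16]
extract-max #6 returns 79:
  remove root 79; move last element 16 to root → [16, 58, 77, 25, 50, 44, 37, 14]
  16 vs larger child 77 at index 2, swap → [77, 58, 16, 25, 50, 44, 37, 14]
  16 vs larger child 44 at index 5, swap → [77, 58, 44, 25, 50, 16, 37, 14]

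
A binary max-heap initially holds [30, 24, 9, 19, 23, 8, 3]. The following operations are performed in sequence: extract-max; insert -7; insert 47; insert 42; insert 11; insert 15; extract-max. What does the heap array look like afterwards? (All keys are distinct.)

[42, 24, 9, 23, 15, 8, -7, 19, 11, 3]

extract-max → returns 30:
  remove root 30; move last element 3 to root → [3, 24, 9, 19, 23, 8]
  3 vs larger child 24 at index 1, swap → [24, 3, 9, 19, 23, 8]
  3 vs larger child 23 at index 4, swap → [24, 23, 9, 19, 3, 8]
insert -7:
  append -7 at index 6 → [24, 23, 9, 19, 3, 8, -7] (no swap needed)
insert 47:
  append 47 at index 7 → [24, 23, 9, 19, 3, 8, -7, 47]
  47 > parent 19 at index 3, swap → [24, 23, 9, 47, 3, 8, -7, 19]
  47 > parent 23 at index 1, swap → [24, 47, 9, 23, 3, 8, -7, 19]
  47 > parent 24 at index 0, swap → [47, 24, 9, 23, 3, 8, -7, 19]
insert 42:
  append 42 at index 8 → [47, 24, 9, 23, 3, 8, -7, 19, 42]
  42 > parent 23 at index 3, swap → [47, 24, 9, 42, 3, 8, -7, 19, 23]
  42 > parent 24 at index 1, swap → [47, 42, 9, 24, 3, 8, -7, 19, 23]
insert 11:
  append 11 at index 9 → [47, 42, 9, 24, 3, 8, -7, 19, 23, 11]
  11 > parent 3 at index 4, swap → [47, 42, 9, 24, 11, 8, -7, 19, 23, 3]
insert 15:
  append 15 at index 10 → [47, 42, 9, 24, 11, 8, -7, 19, 23, 3, 15]
  15 > parent 11 at index 4, swap → [47, 42, 9, 24, 15, 8, -7, 19, 23, 3, 11]
extract-max → returns 47:
  remove root 47; move last element 11 to root → [11, 42, 9, 24, 15, 8, -7, 19, 23, 3]
  11 vs larger child 42 at index 1, swap → [42, 11, 9, 24, 15, 8, -7, 19, 23, 3]
  11 vs larger child 24 at index 3, swap → [42, 24, 9, 11, 15, 8, -7, 19, 23, 3]
  11 vs larger child 23 at index 8, swap → [42, 24, 9, 23, 15, 8, -7, 19, 11, 3]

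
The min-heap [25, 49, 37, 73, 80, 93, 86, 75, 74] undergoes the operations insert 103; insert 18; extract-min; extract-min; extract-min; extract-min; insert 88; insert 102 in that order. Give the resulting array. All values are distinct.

[73, 74, 86, 75, 80, 93, 103, 88, 102]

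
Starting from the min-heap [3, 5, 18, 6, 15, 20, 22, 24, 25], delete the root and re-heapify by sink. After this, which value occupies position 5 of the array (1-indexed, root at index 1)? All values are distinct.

remove root 3; move last element 25 to root → [25, 5, 18, 6, 15, 20, 22, 24]
25 vs smaller child 5 at index 2, swap → [5, 25, 18, 6, 15, 20, 22, 24]
25 vs smaller child 6 at index 4, swap → [5, 6, 18, 25, 15, 20, 22, 24]
25 vs only child 24 at index 8, swap → [5, 6, 18, 24, 15, 20, 22, 25]
resulting array: [5, 6, 18, 24, 15, 20, 22, 25]

15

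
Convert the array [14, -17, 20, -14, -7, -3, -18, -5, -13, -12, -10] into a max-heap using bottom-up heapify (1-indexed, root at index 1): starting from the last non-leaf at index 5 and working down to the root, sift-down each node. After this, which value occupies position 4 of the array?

-13

sift down from index 5: already satisfies heap property
sift down from index 4:
  -14 vs larger child -5 at index 8, swap → [14, -17, 20, -5, -7, -3, -18, -14, -13, -12, -10]
sift down from index 3: already satisfies heap property
sift down from index 2:
  -17 vs larger child -5 at index 4, swap → [14, -5, 20, -17, -7, -3, -18, -14, -13, -12, -10]
  -17 vs larger child -13 at index 9, swap → [14, -5, 20, -13, -7, -3, -18, -14, -17, -12, -10]
sift down from index 1:
  14 vs larger child 20 at index 3, swap → [20, -5, 14, -13, -7, -3, -18, -14, -17, -12, -10]
resulting array: [20, -5, 14, -13, -7, -3, -18, -14, -17, -12, -10]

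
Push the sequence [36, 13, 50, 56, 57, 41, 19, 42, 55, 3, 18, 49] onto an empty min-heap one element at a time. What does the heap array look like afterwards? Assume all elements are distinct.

[3, 13, 19, 42, 18, 49, 41, 56, 55, 57, 36, 50]

Insert 36:
  append 36 at index 0 → [36] (no swap needed)
Insert 13:
  append 13 at index 1 → [36, 13]
  13 < parent 36 at index 0, swap → [13, 36]
Insert 50:
  append 50 at index 2 → [13, 36, 50] (no swap needed)
Insert 56:
  append 56 at index 3 → [13, 36, 50, 56] (no swap needed)
Insert 57:
  append 57 at index 4 → [13, 36, 50, 56, 57] (no swap needed)
Insert 41:
  append 41 at index 5 → [13, 36, 50, 56, 57, 41]
  41 < parent 50 at index 2, swap → [13, 36, 41, 56, 57, 50]
Insert 19:
  append 19 at index 6 → [13, 36, 41, 56, 57, 50, 19]
  19 < parent 41 at index 2, swap → [13, 36, 19, 56, 57, 50, 41]
Insert 42:
  append 42 at index 7 → [13, 36, 19, 56, 57, 50, 41, 42]
  42 < parent 56 at index 3, swap → [13, 36, 19, 42, 57, 50, 41, 56]
Insert 55:
  append 55 at index 8 → [13, 36, 19, 42, 57, 50, 41, 56, 55] (no swap needed)
Insert 3:
  append 3 at index 9 → [13, 36, 19, 42, 57, 50, 41, 56, 55, 3]
  3 < parent 57 at index 4, swap → [13, 36, 19, 42, 3, 50, 41, 56, 55, 57]
  3 < parent 36 at index 1, swap → [13, 3, 19, 42, 36, 50, 41, 56, 55, 57]
  3 < parent 13 at index 0, swap → [3, 13, 19, 42, 36, 50, 41, 56, 55, 57]
Insert 18:
  append 18 at index 10 → [3, 13, 19, 42, 36, 50, 41, 56, 55, 57, 18]
  18 < parent 36 at index 4, swap → [3, 13, 19, 42, 18, 50, 41, 56, 55, 57, 36]
Insert 49:
  append 49 at index 11 → [3, 13, 19, 42, 18, 50, 41, 56, 55, 57, 36, 49]
  49 < parent 50 at index 5, swap → [3, 13, 19, 42, 18, 49, 41, 56, 55, 57, 36, 50]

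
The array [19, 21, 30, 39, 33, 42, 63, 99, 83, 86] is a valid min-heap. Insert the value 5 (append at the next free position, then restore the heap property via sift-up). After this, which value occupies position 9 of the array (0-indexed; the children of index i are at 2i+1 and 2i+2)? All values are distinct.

append 5 at index 10 → [19, 21, 30, 39, 33, 42, 63, 99, 83, 86, 5]
5 < parent 33 at index 4, swap → [19, 21, 30, 39, 5, 42, 63, 99, 83, 86, 33]
5 < parent 21 at index 1, swap → [19, 5, 30, 39, 21, 42, 63, 99, 83, 86, 33]
5 < parent 19 at index 0, swap → [5, 19, 30, 39, 21, 42, 63, 99, 83, 86, 33]
resulting array: [5, 19, 30, 39, 21, 42, 63, 99, 83, 86, 33]

86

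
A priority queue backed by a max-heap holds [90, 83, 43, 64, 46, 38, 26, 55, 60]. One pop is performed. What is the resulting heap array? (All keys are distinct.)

remove root 90; move last element 60 to root → [60, 83, 43, 64, 46, 38, 26, 55]
60 vs larger child 83 at index 1, swap → [83, 60, 43, 64, 46, 38, 26, 55]
60 vs larger child 64 at index 3, swap → [83, 64, 43, 60, 46, 38, 26, 55]

[83, 64, 43, 60, 46, 38, 26, 55]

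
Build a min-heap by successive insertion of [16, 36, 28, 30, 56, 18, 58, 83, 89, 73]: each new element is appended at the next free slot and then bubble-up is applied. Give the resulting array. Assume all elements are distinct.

Insert 16:
  append 16 at index 0 → [16] (no swap needed)
Insert 36:
  append 36 at index 1 → [16, 36] (no swap needed)
Insert 28:
  append 28 at index 2 → [16, 36, 28] (no swap needed)
Insert 30:
  append 30 at index 3 → [16, 36, 28, 30]
  30 < parent 36 at index 1, swap → [16, 30, 28, 36]
Insert 56:
  append 56 at index 4 → [16, 30, 28, 36, 56] (no swap needed)
Insert 18:
  append 18 at index 5 → [16, 30, 28, 36, 56, 18]
  18 < parent 28 at index 2, swap → [16, 30, 18, 36, 56, 28]
Insert 58:
  append 58 at index 6 → [16, 30, 18, 36, 56, 28, 58] (no swap needed)
Insert 83:
  append 83 at index 7 → [16, 30, 18, 36, 56, 28, 58, 83] (no swap needed)
Insert 89:
  append 89 at index 8 → [16, 30, 18, 36, 56, 28, 58, 83, 89] (no swap needed)
Insert 73:
  append 73 at index 9 → [16, 30, 18, 36, 56, 28, 58, 83, 89, 73] (no swap needed)

[16, 30, 18, 36, 56, 28, 58, 83, 89, 73]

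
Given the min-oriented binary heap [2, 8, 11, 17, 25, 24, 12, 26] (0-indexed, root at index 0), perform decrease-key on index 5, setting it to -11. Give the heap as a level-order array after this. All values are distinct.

set index 5 from 24 to -11 → [2, 8, 11, 17, 25, -11, 12, 26]
-11 < parent 11 at index 2, swap → [2, 8, -11, 17, 25, 11, 12, 26]
-11 < parent 2 at index 0, swap → [-11, 8, 2, 17, 25, 11, 12, 26]

[-11, 8, 2, 17, 25, 11, 12, 26]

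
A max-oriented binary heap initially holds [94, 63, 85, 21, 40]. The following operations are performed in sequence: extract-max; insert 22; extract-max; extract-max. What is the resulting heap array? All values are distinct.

extract-max → returns 94:
  remove root 94; move last element 40 to root → [40, 63, 85, 21]
  40 vs larger child 85 at index 2, swap → [85, 63, 40, 21]
insert 22:
  append 22 at index 4 → [85, 63, 40, 21, 22] (no swap needed)
extract-max → returns 85:
  remove root 85; move last element 22 to root → [22, 63, 40, 21]
  22 vs larger child 63 at index 1, swap → [63, 22, 40, 21]
extract-max → returns 63:
  remove root 63; move last element 21 to root → [21, 22, 40]
  21 vs larger child 40 at index 2, swap → [40, 22, 21]

[40, 22, 21]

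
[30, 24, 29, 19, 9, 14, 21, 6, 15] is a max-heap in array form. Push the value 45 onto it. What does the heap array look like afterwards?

[45, 30, 29, 19, 24, 14, 21, 6, 15, 9]

append 45 at index 9 → [30, 24, 29, 19, 9, 14, 21, 6, 15, 45]
45 > parent 9 at index 4, swap → [30, 24, 29, 19, 45, 14, 21, 6, 15, 9]
45 > parent 24 at index 1, swap → [30, 45, 29, 19, 24, 14, 21, 6, 15, 9]
45 > parent 30 at index 0, swap → [45, 30, 29, 19, 24, 14, 21, 6, 15, 9]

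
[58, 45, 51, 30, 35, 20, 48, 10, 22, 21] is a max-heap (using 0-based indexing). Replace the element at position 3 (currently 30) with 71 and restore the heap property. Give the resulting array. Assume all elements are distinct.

[71, 58, 51, 45, 35, 20, 48, 10, 22, 21]

set index 3 from 30 to 71 → [58, 45, 51, 71, 35, 20, 48, 10, 22, 21]
71 > parent 45 at index 1, swap → [58, 71, 51, 45, 35, 20, 48, 10, 22, 21]
71 > parent 58 at index 0, swap → [71, 58, 51, 45, 35, 20, 48, 10, 22, 21]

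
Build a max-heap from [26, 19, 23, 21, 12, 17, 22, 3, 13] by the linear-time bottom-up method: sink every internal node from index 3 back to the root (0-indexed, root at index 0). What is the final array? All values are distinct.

sift down from index 3: already satisfies heap property
sift down from index 2: already satisfies heap property
sift down from index 1:
  19 vs larger child 21 at index 3, swap → [26, 21, 23, 19, 12, 17, 22, 3, 13]
sift down from index 0: already satisfies heap property

[26, 21, 23, 19, 12, 17, 22, 3, 13]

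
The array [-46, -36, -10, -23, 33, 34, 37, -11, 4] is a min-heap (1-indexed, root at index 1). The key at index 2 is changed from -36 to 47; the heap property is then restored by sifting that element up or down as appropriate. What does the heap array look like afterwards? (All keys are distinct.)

[-46, -23, -10, -11, 33, 34, 37, 47, 4]

set index 2 from -36 to 47 → [-46, 47, -10, -23, 33, 34, 37, -11, 4]
47 vs smaller child -23 at index 4, swap → [-46, -23, -10, 47, 33, 34, 37, -11, 4]
47 vs smaller child -11 at index 8, swap → [-46, -23, -10, -11, 33, 34, 37, 47, 4]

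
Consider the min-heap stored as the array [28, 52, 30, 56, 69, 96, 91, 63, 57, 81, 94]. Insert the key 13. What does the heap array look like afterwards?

[13, 52, 28, 56, 69, 30, 91, 63, 57, 81, 94, 96]

append 13 at index 11 → [28, 52, 30, 56, 69, 96, 91, 63, 57, 81, 94, 13]
13 < parent 96 at index 5, swap → [28, 52, 30, 56, 69, 13, 91, 63, 57, 81, 94, 96]
13 < parent 30 at index 2, swap → [28, 52, 13, 56, 69, 30, 91, 63, 57, 81, 94, 96]
13 < parent 28 at index 0, swap → [13, 52, 28, 56, 69, 30, 91, 63, 57, 81, 94, 96]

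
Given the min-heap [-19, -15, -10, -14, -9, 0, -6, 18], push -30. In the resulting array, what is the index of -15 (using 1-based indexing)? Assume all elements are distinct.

4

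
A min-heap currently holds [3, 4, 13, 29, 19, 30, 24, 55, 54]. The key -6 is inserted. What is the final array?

[-6, 3, 13, 29, 4, 30, 24, 55, 54, 19]

append -6 at index 9 → [3, 4, 13, 29, 19, 30, 24, 55, 54, -6]
-6 < parent 19 at index 4, swap → [3, 4, 13, 29, -6, 30, 24, 55, 54, 19]
-6 < parent 4 at index 1, swap → [3, -6, 13, 29, 4, 30, 24, 55, 54, 19]
-6 < parent 3 at index 0, swap → [-6, 3, 13, 29, 4, 30, 24, 55, 54, 19]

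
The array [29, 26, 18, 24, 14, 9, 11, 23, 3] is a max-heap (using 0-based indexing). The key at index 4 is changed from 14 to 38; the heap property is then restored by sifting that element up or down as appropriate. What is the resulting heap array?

[38, 29, 18, 24, 26, 9, 11, 23, 3]

set index 4 from 14 to 38 → [29, 26, 18, 24, 38, 9, 11, 23, 3]
38 > parent 26 at index 1, swap → [29, 38, 18, 24, 26, 9, 11, 23, 3]
38 > parent 29 at index 0, swap → [38, 29, 18, 24, 26, 9, 11, 23, 3]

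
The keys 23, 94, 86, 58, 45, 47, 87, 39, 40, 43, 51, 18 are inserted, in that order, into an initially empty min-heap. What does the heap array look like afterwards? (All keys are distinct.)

[18, 39, 23, 40, 43, 47, 87, 94, 45, 58, 51, 86]

Insert 23:
  append 23 at index 0 → [23] (no swap needed)
Insert 94:
  append 94 at index 1 → [23, 94] (no swap needed)
Insert 86:
  append 86 at index 2 → [23, 94, 86] (no swap needed)
Insert 58:
  append 58 at index 3 → [23, 94, 86, 58]
  58 < parent 94 at index 1, swap → [23, 58, 86, 94]
Insert 45:
  append 45 at index 4 → [23, 58, 86, 94, 45]
  45 < parent 58 at index 1, swap → [23, 45, 86, 94, 58]
Insert 47:
  append 47 at index 5 → [23, 45, 86, 94, 58, 47]
  47 < parent 86 at index 2, swap → [23, 45, 47, 94, 58, 86]
Insert 87:
  append 87 at index 6 → [23, 45, 47, 94, 58, 86, 87] (no swap needed)
Insert 39:
  append 39 at index 7 → [23, 45, 47, 94, 58, 86, 87, 39]
  39 < parent 94 at index 3, swap → [23, 45, 47, 39, 58, 86, 87, 94]
  39 < parent 45 at index 1, swap → [23, 39, 47, 45, 58, 86, 87, 94]
Insert 40:
  append 40 at index 8 → [23, 39, 47, 45, 58, 86, 87, 94, 40]
  40 < parent 45 at index 3, swap → [23, 39, 47, 40, 58, 86, 87, 94, 45]
Insert 43:
  append 43 at index 9 → [23, 39, 47, 40, 58, 86, 87, 94, 45, 43]
  43 < parent 58 at index 4, swap → [23, 39, 47, 40, 43, 86, 87, 94, 45, 58]
Insert 51:
  append 51 at index 10 → [23, 39, 47, 40, 43, 86, 87, 94, 45, 58, 51] (no swap needed)
Insert 18:
  append 18 at index 11 → [23, 39, 47, 40, 43, 86, 87, 94, 45, 58, 51, 18]
  18 < parent 86 at index 5, swap → [23, 39, 47, 40, 43, 18, 87, 94, 45, 58, 51, 86]
  18 < parent 47 at index 2, swap → [23, 39, 18, 40, 43, 47, 87, 94, 45, 58, 51, 86]
  18 < parent 23 at index 0, swap → [18, 39, 23, 40, 43, 47, 87, 94, 45, 58, 51, 86]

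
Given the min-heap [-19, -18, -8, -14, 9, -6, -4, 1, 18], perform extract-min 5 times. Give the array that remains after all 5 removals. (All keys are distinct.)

extract-min #1 returns -19:
  remove root -19; move last element 18 to root → [18, -18, -8, -14, 9, -6, -4, 1]
  18 vs smaller child -18 at index 1, swap → [-18, 18, -8, -14, 9, -6, -4, 1]
  18 vs smaller child -14 at index 3, swap → [-18, -14, -8, 18, 9, -6, -4, 1]
  18 vs only child 1 at index 7, swap → [-18, -14, -8, 1, 9, -6, -4, 18]
extract-min #2 returns -18:
  remove root -18; move last element 18 to root → [18, -14, -8, 1, 9, -6, -4]
  18 vs smaller child -14 at index 1, swap → [-14, 18, -8, 1, 9, -6, -4]
  18 vs smaller child 1 at index 3, swap → [-14, 1, -8, 18, 9, -6, -4]
extract-min #3 returns -14:
  remove root -14; move last element -4 to root → [-4, 1, -8, 18, 9, -6]
  -4 vs smaller child -8 at index 2, swap → [-8, 1, -4, 18, 9, -6]
  -4 vs only child -6 at index 5, swap → [-8, 1, -6, 18, 9, -4]
extract-min #4 returns -8:
  remove root -8; move last element -4 to root → [-4, 1, -6, 18, 9]
  -4 vs smaller child -6 at index 2, swap → [-6, 1, -4, 18, 9]
extract-min #5 returns -6:
  remove root -6; move last element 9 to root → [9, 1, -4, 18]
  9 vs smaller child -4 at index 2, swap → [-4, 1, 9, 18]

[-4, 1, 9, 18]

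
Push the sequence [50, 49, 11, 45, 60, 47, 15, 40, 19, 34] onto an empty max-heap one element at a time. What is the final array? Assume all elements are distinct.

[60, 50, 47, 45, 49, 11, 15, 40, 19, 34]

Insert 50:
  append 50 at index 0 → [50] (no swap needed)
Insert 49:
  append 49 at index 1 → [50, 49] (no swap needed)
Insert 11:
  append 11 at index 2 → [50, 49, 11] (no swap needed)
Insert 45:
  append 45 at index 3 → [50, 49, 11, 45] (no swap needed)
Insert 60:
  append 60 at index 4 → [50, 49, 11, 45, 60]
  60 > parent 49 at index 1, swap → [50, 60, 11, 45, 49]
  60 > parent 50 at index 0, swap → [60, 50, 11, 45, 49]
Insert 47:
  append 47 at index 5 → [60, 50, 11, 45, 49, 47]
  47 > parent 11 at index 2, swap → [60, 50, 47, 45, 49, 11]
Insert 15:
  append 15 at index 6 → [60, 50, 47, 45, 49, 11, 15] (no swap needed)
Insert 40:
  append 40 at index 7 → [60, 50, 47, 45, 49, 11, 15, 40] (no swap needed)
Insert 19:
  append 19 at index 8 → [60, 50, 47, 45, 49, 11, 15, 40, 19] (no swap needed)
Insert 34:
  append 34 at index 9 → [60, 50, 47, 45, 49, 11, 15, 40, 19, 34] (no swap needed)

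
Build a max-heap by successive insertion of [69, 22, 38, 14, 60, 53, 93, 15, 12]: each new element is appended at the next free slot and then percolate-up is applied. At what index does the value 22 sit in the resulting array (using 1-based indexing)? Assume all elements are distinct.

5

Insert 69:
  append 69 at index 1 → [69] (no swap needed)
Insert 22:
  append 22 at index 2 → [69, 22] (no swap needed)
Insert 38:
  append 38 at index 3 → [69, 22, 38] (no swap needed)
Insert 14:
  append 14 at index 4 → [69, 22, 38, 14] (no swap needed)
Insert 60:
  append 60 at index 5 → [69, 22, 38, 14, 60]
  60 > parent 22 at index 2, swap → [69, 60, 38, 14, 22]
Insert 53:
  append 53 at index 6 → [69, 60, 38, 14, 22, 53]
  53 > parent 38 at index 3, swap → [69, 60, 53, 14, 22, 38]
Insert 93:
  append 93 at index 7 → [69, 60, 53, 14, 22, 38, 93]
  93 > parent 53 at index 3, swap → [69, 60, 93, 14, 22, 38, 53]
  93 > parent 69 at index 1, swap → [93, 60, 69, 14, 22, 38, 53]
Insert 15:
  append 15 at index 8 → [93, 60, 69, 14, 22, 38, 53, 15]
  15 > parent 14 at index 4, swap → [93, 60, 69, 15, 22, 38, 53, 14]
Insert 12:
  append 12 at index 9 → [93, 60, 69, 15, 22, 38, 53, 14, 12] (no swap needed)
resulting array: [93, 60, 69, 15, 22, 38, 53, 14, 12]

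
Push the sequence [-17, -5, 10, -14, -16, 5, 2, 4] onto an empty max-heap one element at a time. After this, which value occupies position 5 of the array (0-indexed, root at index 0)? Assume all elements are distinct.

-5

Insert -17:
  append -17 at index 0 → [-17] (no swap needed)
Insert -5:
  append -5 at index 1 → [-17, -5]
  -5 > parent -17 at index 0, swap → [-5, -17]
Insert 10:
  append 10 at index 2 → [-5, -17, 10]
  10 > parent -5 at index 0, swap → [10, -17, -5]
Insert -14:
  append -14 at index 3 → [10, -17, -5, -14]
  -14 > parent -17 at index 1, swap → [10, -14, -5, -17]
Insert -16:
  append -16 at index 4 → [10, -14, -5, -17, -16] (no swap needed)
Insert 5:
  append 5 at index 5 → [10, -14, -5, -17, -16, 5]
  5 > parent -5 at index 2, swap → [10, -14, 5, -17, -16, -5]
Insert 2:
  append 2 at index 6 → [10, -14, 5, -17, -16, -5, 2] (no swap needed)
Insert 4:
  append 4 at index 7 → [10, -14, 5, -17, -16, -5, 2, 4]
  4 > parent -17 at index 3, swap → [10, -14, 5, 4, -16, -5, 2, -17]
  4 > parent -14 at index 1, swap → [10, 4, 5, -14, -16, -5, 2, -17]
resulting array: [10, 4, 5, -14, -16, -5, 2, -17]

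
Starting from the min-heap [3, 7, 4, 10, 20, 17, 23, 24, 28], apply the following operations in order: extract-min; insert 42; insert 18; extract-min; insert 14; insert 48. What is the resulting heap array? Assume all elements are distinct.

[7, 10, 17, 20, 14, 28, 23, 24, 42, 18, 48]

extract-min → returns 3:
  remove root 3; move last element 28 to root → [28, 7, 4, 10, 20, 17, 23, 24]
  28 vs smaller child 4 at index 2, swap → [4, 7, 28, 10, 20, 17, 23, 24]
  28 vs smaller child 17 at index 5, swap → [4, 7, 17, 10, 20, 28, 23, 24]
insert 42:
  append 42 at index 8 → [4, 7, 17, 10, 20, 28, 23, 24, 42] (no swap needed)
insert 18:
  append 18 at index 9 → [4, 7, 17, 10, 20, 28, 23, 24, 42, 18]
  18 < parent 20 at index 4, swap → [4, 7, 17, 10, 18, 28, 23, 24, 42, 20]
extract-min → returns 4:
  remove root 4; move last element 20 to root → [20, 7, 17, 10, 18, 28, 23, 24, 42]
  20 vs smaller child 7 at index 1, swap → [7, 20, 17, 10, 18, 28, 23, 24, 42]
  20 vs smaller child 10 at index 3, swap → [7, 10, 17, 20, 18, 28, 23, 24, 42]
insert 14:
  append 14 at index 9 → [7, 10, 17, 20, 18, 28, 23, 24, 42, 14]
  14 < parent 18 at index 4, swap → [7, 10, 17, 20, 14, 28, 23, 24, 42, 18]
insert 48:
  append 48 at index 10 → [7, 10, 17, 20, 14, 28, 23, 24, 42, 18, 48] (no swap needed)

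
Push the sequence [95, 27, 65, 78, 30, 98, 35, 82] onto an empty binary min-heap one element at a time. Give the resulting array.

[27, 30, 35, 82, 78, 98, 65, 95]

Insert 95:
  append 95 at index 0 → [95] (no swap needed)
Insert 27:
  append 27 at index 1 → [95, 27]
  27 < parent 95 at index 0, swap → [27, 95]
Insert 65:
  append 65 at index 2 → [27, 95, 65] (no swap needed)
Insert 78:
  append 78 at index 3 → [27, 95, 65, 78]
  78 < parent 95 at index 1, swap → [27, 78, 65, 95]
Insert 30:
  append 30 at index 4 → [27, 78, 65, 95, 30]
  30 < parent 78 at index 1, swap → [27, 30, 65, 95, 78]
Insert 98:
  append 98 at index 5 → [27, 30, 65, 95, 78, 98] (no swap needed)
Insert 35:
  append 35 at index 6 → [27, 30, 65, 95, 78, 98, 35]
  35 < parent 65 at index 2, swap → [27, 30, 35, 95, 78, 98, 65]
Insert 82:
  append 82 at index 7 → [27, 30, 35, 95, 78, 98, 65, 82]
  82 < parent 95 at index 3, swap → [27, 30, 35, 82, 78, 98, 65, 95]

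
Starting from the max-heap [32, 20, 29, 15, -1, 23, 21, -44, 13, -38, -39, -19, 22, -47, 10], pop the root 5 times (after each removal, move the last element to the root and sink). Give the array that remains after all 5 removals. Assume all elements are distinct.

[20, 15, 10, 13, -1, -19, -47, -44, -39, -38]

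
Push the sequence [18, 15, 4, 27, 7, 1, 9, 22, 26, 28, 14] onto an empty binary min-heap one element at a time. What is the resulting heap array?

[1, 7, 4, 22, 14, 15, 9, 27, 26, 28, 18]

Insert 18:
  append 18 at index 0 → [18] (no swap needed)
Insert 15:
  append 15 at index 1 → [18, 15]
  15 < parent 18 at index 0, swap → [15, 18]
Insert 4:
  append 4 at index 2 → [15, 18, 4]
  4 < parent 15 at index 0, swap → [4, 18, 15]
Insert 27:
  append 27 at index 3 → [4, 18, 15, 27] (no swap needed)
Insert 7:
  append 7 at index 4 → [4, 18, 15, 27, 7]
  7 < parent 18 at index 1, swap → [4, 7, 15, 27, 18]
Insert 1:
  append 1 at index 5 → [4, 7, 15, 27, 18, 1]
  1 < parent 15 at index 2, swap → [4, 7, 1, 27, 18, 15]
  1 < parent 4 at index 0, swap → [1, 7, 4, 27, 18, 15]
Insert 9:
  append 9 at index 6 → [1, 7, 4, 27, 18, 15, 9] (no swap needed)
Insert 22:
  append 22 at index 7 → [1, 7, 4, 27, 18, 15, 9, 22]
  22 < parent 27 at index 3, swap → [1, 7, 4, 22, 18, 15, 9, 27]
Insert 26:
  append 26 at index 8 → [1, 7, 4, 22, 18, 15, 9, 27, 26] (no swap needed)
Insert 28:
  append 28 at index 9 → [1, 7, 4, 22, 18, 15, 9, 27, 26, 28] (no swap needed)
Insert 14:
  append 14 at index 10 → [1, 7, 4, 22, 18, 15, 9, 27, 26, 28, 14]
  14 < parent 18 at index 4, swap → [1, 7, 4, 22, 14, 15, 9, 27, 26, 28, 18]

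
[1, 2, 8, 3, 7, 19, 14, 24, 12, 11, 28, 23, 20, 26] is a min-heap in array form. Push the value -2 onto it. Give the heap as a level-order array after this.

append -2 at index 14 → [1, 2, 8, 3, 7, 19, 14, 24, 12, 11, 28, 23, 20, 26, -2]
-2 < parent 14 at index 6, swap → [1, 2, 8, 3, 7, 19, -2, 24, 12, 11, 28, 23, 20, 26, 14]
-2 < parent 8 at index 2, swap → [1, 2, -2, 3, 7, 19, 8, 24, 12, 11, 28, 23, 20, 26, 14]
-2 < parent 1 at index 0, swap → [-2, 2, 1, 3, 7, 19, 8, 24, 12, 11, 28, 23, 20, 26, 14]

[-2, 2, 1, 3, 7, 19, 8, 24, 12, 11, 28, 23, 20, 26, 14]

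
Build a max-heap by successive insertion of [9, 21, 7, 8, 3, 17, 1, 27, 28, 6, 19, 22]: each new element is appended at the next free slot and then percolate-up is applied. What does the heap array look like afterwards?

Insert 9:
  append 9 at index 0 → [9] (no swap needed)
Insert 21:
  append 21 at index 1 → [9, 21]
  21 > parent 9 at index 0, swap → [21, 9]
Insert 7:
  append 7 at index 2 → [21, 9, 7] (no swap needed)
Insert 8:
  append 8 at index 3 → [21, 9, 7, 8] (no swap needed)
Insert 3:
  append 3 at index 4 → [21, 9, 7, 8, 3] (no swap needed)
Insert 17:
  append 17 at index 5 → [21, 9, 7, 8, 3, 17]
  17 > parent 7 at index 2, swap → [21, 9, 17, 8, 3, 7]
Insert 1:
  append 1 at index 6 → [21, 9, 17, 8, 3, 7, 1] (no swap needed)
Insert 27:
  append 27 at index 7 → [21, 9, 17, 8, 3, 7, 1, 27]
  27 > parent 8 at index 3, swap → [21, 9, 17, 27, 3, 7, 1, 8]
  27 > parent 9 at index 1, swap → [21, 27, 17, 9, 3, 7, 1, 8]
  27 > parent 21 at index 0, swap → [27, 21, 17, 9, 3, 7, 1, 8]
Insert 28:
  append 28 at index 8 → [27, 21, 17, 9, 3, 7, 1, 8, 28]
  28 > parent 9 at index 3, swap → [27, 21, 17, 28, 3, 7, 1, 8, 9]
  28 > parent 21 at index 1, swap → [27, 28, 17, 21, 3, 7, 1, 8, 9]
  28 > parent 27 at index 0, swap → [28, 27, 17, 21, 3, 7, 1, 8, 9]
Insert 6:
  append 6 at index 9 → [28, 27, 17, 21, 3, 7, 1, 8, 9, 6]
  6 > parent 3 at index 4, swap → [28, 27, 17, 21, 6, 7, 1, 8, 9, 3]
Insert 19:
  append 19 at index 10 → [28, 27, 17, 21, 6, 7, 1, 8, 9, 3, 19]
  19 > parent 6 at index 4, swap → [28, 27, 17, 21, 19, 7, 1, 8, 9, 3, 6]
Insert 22:
  append 22 at index 11 → [28, 27, 17, 21, 19, 7, 1, 8, 9, 3, 6, 22]
  22 > parent 7 at index 5, swap → [28, 27, 17, 21, 19, 22, 1, 8, 9, 3, 6, 7]
  22 > parent 17 at index 2, swap → [28, 27, 22, 21, 19, 17, 1, 8, 9, 3, 6, 7]

[28, 27, 22, 21, 19, 17, 1, 8, 9, 3, 6, 7]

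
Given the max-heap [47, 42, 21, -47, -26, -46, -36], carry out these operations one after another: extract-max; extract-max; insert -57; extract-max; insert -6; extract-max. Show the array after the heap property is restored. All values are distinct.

[-26, -36, -46, -47, -57]

extract-max → returns 47:
  remove root 47; move last element -36 to root → [-36, 42, 21, -47, -26, -46]
  -36 vs larger child 42 at index 1, swap → [42, -36, 21, -47, -26, -46]
  -36 vs larger child -26 at index 4, swap → [42, -26, 21, -47, -36, -46]
extract-max → returns 42:
  remove root 42; move last element -46 to root → [-46, -26, 21, -47, -36]
  -46 vs larger child 21 at index 2, swap → [21, -26, -46, -47, -36]
insert -57:
  append -57 at index 5 → [21, -26, -46, -47, -36, -57] (no swap needed)
extract-max → returns 21:
  remove root 21; move last element -57 to root → [-57, -26, -46, -47, -36]
  -57 vs larger child -26 at index 1, swap → [-26, -57, -46, -47, -36]
  -57 vs larger child -36 at index 4, swap → [-26, -36, -46, -47, -57]
insert -6:
  append -6 at index 5 → [-26, -36, -46, -47, -57, -6]
  -6 > parent -46 at index 2, swap → [-26, -36, -6, -47, -57, -46]
  -6 > parent -26 at index 0, swap → [-6, -36, -26, -47, -57, -46]
extract-max → returns -6:
  remove root -6; move last element -46 to root → [-46, -36, -26, -47, -57]
  -46 vs larger child -26 at index 2, swap → [-26, -36, -46, -47, -57]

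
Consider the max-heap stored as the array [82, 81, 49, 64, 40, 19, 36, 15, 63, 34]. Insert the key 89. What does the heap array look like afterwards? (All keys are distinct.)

[89, 82, 49, 64, 81, 19, 36, 15, 63, 34, 40]

append 89 at index 10 → [82, 81, 49, 64, 40, 19, 36, 15, 63, 34, 89]
89 > parent 40 at index 4, swap → [82, 81, 49, 64, 89, 19, 36, 15, 63, 34, 40]
89 > parent 81 at index 1, swap → [82, 89, 49, 64, 81, 19, 36, 15, 63, 34, 40]
89 > parent 82 at index 0, swap → [89, 82, 49, 64, 81, 19, 36, 15, 63, 34, 40]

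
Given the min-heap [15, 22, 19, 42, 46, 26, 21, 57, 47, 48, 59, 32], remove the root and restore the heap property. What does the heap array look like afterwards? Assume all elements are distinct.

remove root 15; move last element 32 to root → [32, 22, 19, 42, 46, 26, 21, 57, 47, 48, 59]
32 vs smaller child 19 at index 2, swap → [19, 22, 32, 42, 46, 26, 21, 57, 47, 48, 59]
32 vs smaller child 21 at index 6, swap → [19, 22, 21, 42, 46, 26, 32, 57, 47, 48, 59]

[19, 22, 21, 42, 46, 26, 32, 57, 47, 48, 59]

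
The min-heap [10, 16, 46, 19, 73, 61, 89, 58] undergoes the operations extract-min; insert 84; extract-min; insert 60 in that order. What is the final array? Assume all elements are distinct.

[19, 58, 46, 60, 73, 61, 89, 84]

extract-min → returns 10:
  remove root 10; move last element 58 to root → [58, 16, 46, 19, 73, 61, 89]
  58 vs smaller child 16 at index 1, swap → [16, 58, 46, 19, 73, 61, 89]
  58 vs smaller child 19 at index 3, swap → [16, 19, 46, 58, 73, 61, 89]
insert 84:
  append 84 at index 7 → [16, 19, 46, 58, 73, 61, 89, 84] (no swap needed)
extract-min → returns 16:
  remove root 16; move last element 84 to root → [84, 19, 46, 58, 73, 61, 89]
  84 vs smaller child 19 at index 1, swap → [19, 84, 46, 58, 73, 61, 89]
  84 vs smaller child 58 at index 3, swap → [19, 58, 46, 84, 73, 61, 89]
insert 60:
  append 60 at index 7 → [19, 58, 46, 84, 73, 61, 89, 60]
  60 < parent 84 at index 3, swap → [19, 58, 46, 60, 73, 61, 89, 84]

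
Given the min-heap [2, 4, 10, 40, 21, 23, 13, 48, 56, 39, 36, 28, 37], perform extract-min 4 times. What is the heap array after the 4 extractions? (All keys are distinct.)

[21, 36, 23, 40, 39, 37, 28, 48, 56]

extract-min #1 returns 2:
  remove root 2; move last element 37 to root → [37, 4, 10, 40, 21, 23, 13, 48, 56, 39, 36, 28]
  37 vs smaller child 4 at index 1, swap → [4, 37, 10, 40, 21, 23, 13, 48, 56, 39, 36, 28]
  37 vs smaller child 21 at index 4, swap → [4, 21, 10, 40, 37, 23, 13, 48, 56, 39, 36, 28]
  37 vs smaller child 36 at index 10, swap → [4, 21, 10, 40, 36, 23, 13, 48, 56, 39, 37, 28]
extract-min #2 returns 4:
  remove root 4; move last element 28 to root → [28, 21, 10, 40, 36, 23, 13, 48, 56, 39, 37]
  28 vs smaller child 10 at index 2, swap → [10, 21, 28, 40, 36, 23, 13, 48, 56, 39, 37]
  28 vs smaller child 13 at index 6, swap → [10, 21, 13, 40, 36, 23, 28, 48, 56, 39, 37]
extract-min #3 returns 10:
  remove root 10; move last element 37 to root → [37, 21, 13, 40, 36, 23, 28, 48, 56, 39]
  37 vs smaller child 13 at index 2, swap → [13, 21, 37, 40, 36, 23, 28, 48, 56, 39]
  37 vs smaller child 23 at index 5, swap → [13, 21, 23, 40, 36, 37, 28, 48, 56, 39]
extract-min #4 returns 13:
  remove root 13; move last element 39 to root → [39, 21, 23, 40, 36, 37, 28, 48, 56]
  39 vs smaller child 21 at index 1, swap → [21, 39, 23, 40, 36, 37, 28, 48, 56]
  39 vs smaller child 36 at index 4, swap → [21, 36, 23, 40, 39, 37, 28, 48, 56]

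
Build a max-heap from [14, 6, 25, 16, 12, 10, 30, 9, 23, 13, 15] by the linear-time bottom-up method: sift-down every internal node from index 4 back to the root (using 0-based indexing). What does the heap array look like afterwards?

sift down from index 4:
  12 vs larger child 15 at index 10, swap → [14, 6, 25, 16, 15, 10, 30, 9, 23, 13, 12]
sift down from index 3:
  16 vs larger child 23 at index 8, swap → [14, 6, 25, 23, 15, 10, 30, 9, 16, 13, 12]
sift down from index 2:
  25 vs larger child 30 at index 6, swap → [14, 6, 30, 23, 15, 10, 25, 9, 16, 13, 12]
sift down from index 1:
  6 vs larger child 23 at index 3, swap → [14, 23, 30, 6, 15, 10, 25, 9, 16, 13, 12]
  6 vs larger child 16 at index 8, swap → [14, 23, 30, 16, 15, 10, 25, 9, 6, 13, 12]
sift down from index 0:
  14 vs larger child 30 at index 2, swap → [30, 23, 14, 16, 15, 10, 25, 9, 6, 13, 12]
  14 vs larger child 25 at index 6, swap → [30, 23, 25, 16, 15, 10, 14, 9, 6, 13, 12]

[30, 23, 25, 16, 15, 10, 14, 9, 6, 13, 12]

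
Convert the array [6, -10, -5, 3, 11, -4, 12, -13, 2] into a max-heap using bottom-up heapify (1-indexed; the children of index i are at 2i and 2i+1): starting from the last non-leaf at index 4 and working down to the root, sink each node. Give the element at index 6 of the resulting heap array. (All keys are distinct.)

sift down from index 4: already satisfies heap property
sift down from index 3:
  -5 vs larger child 12 at index 7, swap → [6, -10, 12, 3, 11, -4, -5, -13, 2]
sift down from index 2:
  -10 vs larger child 11 at index 5, swap → [6, 11, 12, 3, -10, -4, -5, -13, 2]
sift down from index 1:
  6 vs larger child 12 at index 3, swap → [12, 11, 6, 3, -10, -4, -5, -13, 2]
resulting array: [12, 11, 6, 3, -10, -4, -5, -13, 2]

-4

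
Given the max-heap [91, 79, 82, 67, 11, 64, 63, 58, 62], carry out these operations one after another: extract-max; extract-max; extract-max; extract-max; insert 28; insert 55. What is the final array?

extract-max → returns 91:
  remove root 91; move last element 62 to root → [62, 79, 82, 67, 11, 64, 63, 58]
  62 vs larger child 82 at index 2, swap → [82, 79, 62, 67, 11, 64, 63, 58]
  62 vs larger child 64 at index 5, swap → [82, 79, 64, 67, 11, 62, 63, 58]
extract-max → returns 82:
  remove root 82; move last element 58 to root → [58, 79, 64, 67, 11, 62, 63]
  58 vs larger child 79 at index 1, swap → [79, 58, 64, 67, 11, 62, 63]
  58 vs larger child 67 at index 3, swap → [79, 67, 64, 58, 11, 62, 63]
extract-max → returns 79:
  remove root 79; move last element 63 to root → [63, 67, 64, 58, 11, 62]
  63 vs larger child 67 at index 1, swap → [67, 63, 64, 58, 11, 62]
extract-max → returns 67:
  remove root 67; move last element 62 to root → [62, 63, 64, 58, 11]
  62 vs larger child 64 at index 2, swap → [64, 63, 62, 58, 11]
insert 28:
  append 28 at index 5 → [64, 63, 62, 58, 11, 28] (no swap needed)
insert 55:
  append 55 at index 6 → [64, 63, 62, 58, 11, 28, 55] (no swap needed)

[64, 63, 62, 58, 11, 28, 55]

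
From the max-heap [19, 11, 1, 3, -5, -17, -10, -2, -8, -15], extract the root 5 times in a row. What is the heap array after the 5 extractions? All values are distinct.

extract-max #1 returns 19:
  remove root 19; move last element -15 to root → [-15, 11, 1, 3, -5, -17, -10, -2, -8]
  -15 vs larger child 11 at index 1, swap → [11, -15, 1, 3, -5, -17, -10, -2, -8]
  -15 vs larger child 3 at index 3, swap → [11, 3, 1, -15, -5, -17, -10, -2, -8]
  -15 vs larger child -2 at index 7, swap → [11, 3, 1, -2, -5, -17, -10, -15, -8]
extract-max #2 returns 11:
  remove root 11; move last element -8 to root → [-8, 3, 1, -2, -5, -17, -10, -15]
  -8 vs larger child 3 at index 1, swap → [3, -8, 1, -2, -5, -17, -10, -15]
  -8 vs larger child -2 at index 3, swap → [3, -2, 1, -8, -5, -17, -10, -15]
extract-max #3 returns 3:
  remove root 3; move last element -15 to root → [-15, -2, 1, -8, -5, -17, -10]
  -15 vs larger child 1 at index 2, swap → [1, -2, -15, -8, -5, -17, -10]
  -15 vs larger child -10 at index 6, swap → [1, -2, -10, -8, -5, -17, -15]
extract-max #4 returns 1:
  remove root 1; move last element -15 to root → [-15, -2, -10, -8, -5, -17]
  -15 vs larger child -2 at index 1, swap → [-2, -15, -10, -8, -5, -17]
  -15 vs larger child -5 at index 4, swap → [-2, -5, -10, -8, -15, -17]
extract-max #5 returns -2:
  remove root -2; move last element -17 to root → [-17, -5, -10, -8, -15]
  -17 vs larger child -5 at index 1, swap → [-5, -17, -10, -8, -15]
  -17 vs larger child -8 at index 3, swap → [-5, -8, -10, -17, -15]

[-5, -8, -10, -17, -15]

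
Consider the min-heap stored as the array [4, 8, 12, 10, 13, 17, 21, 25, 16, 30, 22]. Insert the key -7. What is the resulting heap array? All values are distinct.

[-7, 8, 4, 10, 13, 12, 21, 25, 16, 30, 22, 17]

append -7 at index 11 → [4, 8, 12, 10, 13, 17, 21, 25, 16, 30, 22, -7]
-7 < parent 17 at index 5, swap → [4, 8, 12, 10, 13, -7, 21, 25, 16, 30, 22, 17]
-7 < parent 12 at index 2, swap → [4, 8, -7, 10, 13, 12, 21, 25, 16, 30, 22, 17]
-7 < parent 4 at index 0, swap → [-7, 8, 4, 10, 13, 12, 21, 25, 16, 30, 22, 17]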